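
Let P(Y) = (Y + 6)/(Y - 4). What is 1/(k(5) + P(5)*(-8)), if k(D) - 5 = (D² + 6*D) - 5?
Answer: -1/33 ≈ -0.030303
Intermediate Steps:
P(Y) = (6 + Y)/(-4 + Y)
k(D) = D² + 6*D (k(D) = 5 + ((D² + 6*D) - 5) = 5 + (-5 + D² + 6*D) = D² + 6*D)
1/(k(5) + P(5)*(-8)) = 1/(5*(6 + 5) + ((6 + 5)/(-4 + 5))*(-8)) = 1/(5*11 + (11/1)*(-8)) = 1/(55 + (1*11)*(-8)) = 1/(55 + 11*(-8)) = 1/(55 - 88) = 1/(-33) = -1/33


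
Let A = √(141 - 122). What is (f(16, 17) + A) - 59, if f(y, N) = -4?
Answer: -63 + √19 ≈ -58.641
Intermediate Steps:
A = √19 ≈ 4.3589
(f(16, 17) + A) - 59 = (-4 + √19) - 59 = -63 + √19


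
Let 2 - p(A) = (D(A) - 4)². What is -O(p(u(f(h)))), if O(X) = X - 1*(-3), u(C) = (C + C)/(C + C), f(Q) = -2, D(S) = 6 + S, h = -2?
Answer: 4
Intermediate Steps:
u(C) = 1 (u(C) = (2*C)/((2*C)) = (2*C)*(1/(2*C)) = 1)
p(A) = 2 - (2 + A)² (p(A) = 2 - ((6 + A) - 4)² = 2 - (2 + A)²)
O(X) = 3 + X (O(X) = X + 3 = 3 + X)
-O(p(u(f(h)))) = -(3 + (2 - (2 + 1)²)) = -(3 + (2 - 1*3²)) = -(3 + (2 - 1*9)) = -(3 + (2 - 9)) = -(3 - 7) = -1*(-4) = 4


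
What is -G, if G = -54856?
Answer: 54856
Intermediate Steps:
-G = -1*(-54856) = 54856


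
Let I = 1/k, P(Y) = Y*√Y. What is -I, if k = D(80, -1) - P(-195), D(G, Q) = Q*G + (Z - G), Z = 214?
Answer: I/(3*(-18*I + 65*√195)) ≈ -7.2798e-6 + 0.00036709*I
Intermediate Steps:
P(Y) = Y^(3/2)
D(G, Q) = 214 - G + G*Q (D(G, Q) = Q*G + (214 - G) = G*Q + (214 - G) = 214 - G + G*Q)
k = 54 + 195*I*√195 (k = (214 - 1*80 + 80*(-1)) - (-195)^(3/2) = (214 - 80 - 80) - (-195)*I*√195 = 54 + 195*I*√195 ≈ 54.0 + 2723.0*I)
I = 1/(54 + 195*I*√195) ≈ 7.28e-6 - 0.00036709*I
-I = -(2/274733 - 65*I*√195/2472597) = -2/274733 + 65*I*√195/2472597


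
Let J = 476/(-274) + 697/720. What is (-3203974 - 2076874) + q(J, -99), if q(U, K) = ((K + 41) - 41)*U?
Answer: -57877259499/10960 ≈ -5.2808e+6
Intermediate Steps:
J = -75871/98640 (J = 476*(-1/274) + 697*(1/720) = -238/137 + 697/720 = -75871/98640 ≈ -0.76917)
q(U, K) = K*U (q(U, K) = ((41 + K) - 41)*U = K*U)
(-3203974 - 2076874) + q(J, -99) = (-3203974 - 2076874) - 99*(-75871/98640) = -5280848 + 834581/10960 = -57877259499/10960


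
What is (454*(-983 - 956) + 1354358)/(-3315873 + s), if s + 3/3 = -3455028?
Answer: -237026/3385451 ≈ -0.070013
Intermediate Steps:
s = -3455029 (s = -1 - 3455028 = -3455029)
(454*(-983 - 956) + 1354358)/(-3315873 + s) = (454*(-983 - 956) + 1354358)/(-3315873 - 3455029) = (454*(-1939) + 1354358)/(-6770902) = (-880306 + 1354358)*(-1/6770902) = 474052*(-1/6770902) = -237026/3385451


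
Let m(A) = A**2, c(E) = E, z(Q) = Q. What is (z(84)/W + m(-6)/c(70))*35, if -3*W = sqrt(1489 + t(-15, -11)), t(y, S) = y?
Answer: 18 - 4410*sqrt(1474)/737 ≈ -211.73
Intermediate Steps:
W = -sqrt(1474)/3 (W = -sqrt(1489 - 15)/3 = -sqrt(1474)/3 ≈ -12.798)
(z(84)/W + m(-6)/c(70))*35 = (84/((-sqrt(1474)/3)) + (-6)**2/70)*35 = (84*(-3*sqrt(1474)/1474) + 36*(1/70))*35 = (-126*sqrt(1474)/737 + 18/35)*35 = (18/35 - 126*sqrt(1474)/737)*35 = 18 - 4410*sqrt(1474)/737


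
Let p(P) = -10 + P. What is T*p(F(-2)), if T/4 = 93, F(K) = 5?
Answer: -1860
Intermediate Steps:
T = 372 (T = 4*93 = 372)
T*p(F(-2)) = 372*(-10 + 5) = 372*(-5) = -1860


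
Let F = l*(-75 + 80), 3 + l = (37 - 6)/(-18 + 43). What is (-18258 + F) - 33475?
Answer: -258709/5 ≈ -51742.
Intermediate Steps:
l = -44/25 (l = -3 + (37 - 6)/(-18 + 43) = -3 + 31/25 = -44/25 ≈ -1.7600)
F = -44/5 (F = -44*(-75 + 80)/25 = -44/25*5 = -44/5 ≈ -8.8000)
(-18258 + F) - 33475 = (-18258 - 44/5) - 33475 = -91334/5 - 33475 = -258709/5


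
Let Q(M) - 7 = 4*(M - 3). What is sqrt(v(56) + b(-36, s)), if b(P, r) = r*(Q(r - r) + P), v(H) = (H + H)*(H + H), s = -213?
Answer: sqrt(21277) ≈ 145.87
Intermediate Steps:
v(H) = 4*H**2 (v(H) = (2*H)*(2*H) = 4*H**2)
Q(M) = -5 + 4*M (Q(M) = 7 + 4*(M - 3) = 7 + 4*(-3 + M) = 7 + (-12 + 4*M) = -5 + 4*M)
b(P, r) = r*(-5 + P) (b(P, r) = r*((-5 + 4*(r - r)) + P) = r*((-5 + 4*0) + P) = r*((-5 + 0) + P) = r*(-5 + P))
sqrt(v(56) + b(-36, s)) = sqrt(4*56**2 - 213*(-5 - 36)) = sqrt(4*3136 - 213*(-41)) = sqrt(12544 + 8733) = sqrt(21277)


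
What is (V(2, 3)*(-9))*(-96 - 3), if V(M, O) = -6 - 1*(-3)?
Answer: -2673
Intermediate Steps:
V(M, O) = -3 (V(M, O) = -6 + 3 = -3)
(V(2, 3)*(-9))*(-96 - 3) = (-3*(-9))*(-96 - 3) = 27*(-99) = -2673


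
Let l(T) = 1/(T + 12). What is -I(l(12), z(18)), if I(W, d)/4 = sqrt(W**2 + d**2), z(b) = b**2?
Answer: -sqrt(60466177)/6 ≈ -1296.0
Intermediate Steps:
l(T) = 1/(12 + T)
I(W, d) = 4*sqrt(W**2 + d**2)
-I(l(12), z(18)) = -4*sqrt((1/(12 + 12))**2 + (18**2)**2) = -4*sqrt((1/24)**2 + 324**2) = -4*sqrt((1/24)**2 + 104976) = -4*sqrt(1/576 + 104976) = -4*sqrt(60466177/576) = -4*sqrt(60466177)/24 = -sqrt(60466177)/6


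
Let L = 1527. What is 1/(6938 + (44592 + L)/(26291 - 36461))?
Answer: 3390/23504447 ≈ 0.00014423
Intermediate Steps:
1/(6938 + (44592 + L)/(26291 - 36461)) = 1/(6938 + (44592 + 1527)/(26291 - 36461)) = 1/(6938 + 46119/(-10170)) = 1/(6938 + 46119*(-1/10170)) = 1/(6938 - 15373/3390) = 1/(23504447/3390) = 3390/23504447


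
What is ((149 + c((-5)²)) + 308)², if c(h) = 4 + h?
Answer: 236196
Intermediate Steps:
((149 + c((-5)²)) + 308)² = ((149 + (4 + (-5)²)) + 308)² = ((149 + (4 + 25)) + 308)² = ((149 + 29) + 308)² = (178 + 308)² = 486² = 236196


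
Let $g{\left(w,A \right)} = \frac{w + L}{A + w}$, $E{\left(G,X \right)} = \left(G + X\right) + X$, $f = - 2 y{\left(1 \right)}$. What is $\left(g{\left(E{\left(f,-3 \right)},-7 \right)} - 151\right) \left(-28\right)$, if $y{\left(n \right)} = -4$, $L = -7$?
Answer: $4200$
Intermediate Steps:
$f = 8$ ($f = \left(-2\right) \left(-4\right) = 8$)
$E{\left(G,X \right)} = G + 2 X$
$g{\left(w,A \right)} = \frac{-7 + w}{A + w}$ ($g{\left(w,A \right)} = \frac{w - 7}{A + w} = \frac{-7 + w}{A + w}$)
$\left(g{\left(E{\left(f,-3 \right)},-7 \right)} - 151\right) \left(-28\right) = \left(\frac{-7 + \left(8 + 2 \left(-3\right)\right)}{-7 + \left(8 + 2 \left(-3\right)\right)} - 151\right) \left(-28\right) = \left(\frac{-7 + \left(8 - 6\right)}{-7 + \left(8 - 6\right)} - 151\right) \left(-28\right) = \left(\frac{-7 + 2}{-7 + 2} - 151\right) \left(-28\right) = \left(\frac{1}{-5} \left(-5\right) - 151\right) \left(-28\right) = \left(\left(- \frac{1}{5}\right) \left(-5\right) - 151\right) \left(-28\right) = \left(1 - 151\right) \left(-28\right) = \left(-150\right) \left(-28\right) = 4200$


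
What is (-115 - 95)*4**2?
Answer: -3360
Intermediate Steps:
(-115 - 95)*4**2 = -210*16 = -3360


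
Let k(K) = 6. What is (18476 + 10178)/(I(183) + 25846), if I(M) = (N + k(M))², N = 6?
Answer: 14327/12995 ≈ 1.1025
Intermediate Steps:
I(M) = 144 (I(M) = (6 + 6)² = 12² = 144)
(18476 + 10178)/(I(183) + 25846) = (18476 + 10178)/(144 + 25846) = 28654/25990 = 28654*(1/25990) = 14327/12995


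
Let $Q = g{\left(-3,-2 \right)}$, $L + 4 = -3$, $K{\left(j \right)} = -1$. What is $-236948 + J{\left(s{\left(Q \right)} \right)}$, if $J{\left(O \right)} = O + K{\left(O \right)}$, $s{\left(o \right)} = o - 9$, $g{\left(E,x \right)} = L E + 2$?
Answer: $-236935$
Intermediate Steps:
$L = -7$ ($L = -4 - 3 = -7$)
$g{\left(E,x \right)} = 2 - 7 E$ ($g{\left(E,x \right)} = - 7 E + 2 = 2 - 7 E$)
$Q = 23$ ($Q = 2 - -21 = 2 + 21 = 23$)
$s{\left(o \right)} = -9 + o$ ($s{\left(o \right)} = o - 9 = -9 + o$)
$J{\left(O \right)} = -1 + O$ ($J{\left(O \right)} = O - 1 = -1 + O$)
$-236948 + J{\left(s{\left(Q \right)} \right)} = -236948 + \left(-1 + \left(-9 + 23\right)\right) = -236948 + \left(-1 + 14\right) = -236948 + 13 = -236935$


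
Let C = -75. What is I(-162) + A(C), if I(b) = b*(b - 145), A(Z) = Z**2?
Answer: 55359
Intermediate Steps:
I(b) = b*(-145 + b)
I(-162) + A(C) = -162*(-145 - 162) + (-75)**2 = -162*(-307) + 5625 = 49734 + 5625 = 55359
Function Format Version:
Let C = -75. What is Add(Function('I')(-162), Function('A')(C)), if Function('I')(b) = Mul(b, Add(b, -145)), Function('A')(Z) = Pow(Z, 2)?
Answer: 55359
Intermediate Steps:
Function('I')(b) = Mul(b, Add(-145, b))
Add(Function('I')(-162), Function('A')(C)) = Add(Mul(-162, Add(-145, -162)), Pow(-75, 2)) = Add(Mul(-162, -307), 5625) = Add(49734, 5625) = 55359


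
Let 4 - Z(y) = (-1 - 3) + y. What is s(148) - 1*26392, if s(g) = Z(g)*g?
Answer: -47112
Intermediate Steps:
Z(y) = 8 - y (Z(y) = 4 - ((-1 - 3) + y) = 4 - (-4 + y) = 4 + (4 - y) = 8 - y)
s(g) = g*(8 - g) (s(g) = (8 - g)*g = g*(8 - g))
s(148) - 1*26392 = 148*(8 - 1*148) - 1*26392 = 148*(8 - 148) - 26392 = 148*(-140) - 26392 = -20720 - 26392 = -47112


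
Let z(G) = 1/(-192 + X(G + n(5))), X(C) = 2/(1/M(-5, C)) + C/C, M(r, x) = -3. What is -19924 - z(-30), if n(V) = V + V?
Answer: -3925027/197 ≈ -19924.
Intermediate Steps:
n(V) = 2*V
X(C) = -5 (X(C) = 2/(1/(-3)) + C/C = 2/(-⅓) + 1 = 2*(-3) + 1 = -6 + 1 = -5)
z(G) = -1/197 (z(G) = 1/(-192 - 5) = 1/(-197) = -1/197)
-19924 - z(-30) = -19924 - 1*(-1/197) = -19924 + 1/197 = -3925027/197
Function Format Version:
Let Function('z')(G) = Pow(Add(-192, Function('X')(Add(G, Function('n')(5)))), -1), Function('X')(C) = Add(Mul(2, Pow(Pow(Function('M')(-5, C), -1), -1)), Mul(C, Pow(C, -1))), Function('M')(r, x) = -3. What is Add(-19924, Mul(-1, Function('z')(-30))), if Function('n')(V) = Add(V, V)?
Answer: Rational(-3925027, 197) ≈ -19924.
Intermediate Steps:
Function('n')(V) = Mul(2, V)
Function('X')(C) = -5 (Function('X')(C) = Add(Mul(2, Pow(Pow(-3, -1), -1)), Mul(C, Pow(C, -1))) = Add(Mul(2, Pow(Rational(-1, 3), -1)), 1) = Add(Mul(2, -3), 1) = Add(-6, 1) = -5)
Function('z')(G) = Rational(-1, 197) (Function('z')(G) = Pow(Add(-192, -5), -1) = Pow(-197, -1) = Rational(-1, 197))
Add(-19924, Mul(-1, Function('z')(-30))) = Add(-19924, Mul(-1, Rational(-1, 197))) = Add(-19924, Rational(1, 197)) = Rational(-3925027, 197)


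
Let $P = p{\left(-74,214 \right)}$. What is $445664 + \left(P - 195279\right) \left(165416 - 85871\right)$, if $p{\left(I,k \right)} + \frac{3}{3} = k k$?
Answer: $-11890259116$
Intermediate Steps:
$p{\left(I,k \right)} = -1 + k^{2}$ ($p{\left(I,k \right)} = -1 + k k = -1 + k^{2}$)
$P = 45795$ ($P = -1 + 214^{2} = -1 + 45796 = 45795$)
$445664 + \left(P - 195279\right) \left(165416 - 85871\right) = 445664 + \left(45795 - 195279\right) \left(165416 - 85871\right) = 445664 - 11890704780 = -11890259116$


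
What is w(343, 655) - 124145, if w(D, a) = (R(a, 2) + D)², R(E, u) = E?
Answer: 871859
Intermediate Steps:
w(D, a) = (D + a)² (w(D, a) = (a + D)² = (D + a)²)
w(343, 655) - 124145 = (343 + 655)² - 124145 = 998² - 124145 = 996004 - 124145 = 871859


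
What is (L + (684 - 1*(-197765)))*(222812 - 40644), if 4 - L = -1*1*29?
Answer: 36157068976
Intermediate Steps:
L = 33 (L = 4 - (-1*1)*29 = 4 - (-1)*29 = 4 - 1*(-29) = 4 + 29 = 33)
(L + (684 - 1*(-197765)))*(222812 - 40644) = (33 + (684 - 1*(-197765)))*(222812 - 40644) = (33 + (684 + 197765))*182168 = (33 + 198449)*182168 = 198482*182168 = 36157068976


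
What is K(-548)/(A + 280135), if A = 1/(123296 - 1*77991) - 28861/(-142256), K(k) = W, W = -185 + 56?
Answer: -48905478960/106202684275333 ≈ -0.00046049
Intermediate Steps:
W = -129
K(k) = -129
A = 76922933/379112240 (A = 1/(123296 - 77991) - 28861*(-1)/142256 = 1/45305 - 1*(-28861/142256) = 1/45305 + 28861/142256 = 76922933/379112240 ≈ 0.20290)
K(-548)/(A + 280135) = -129/(76922933/379112240 + 280135) = -129/106202684275333/379112240 = -129*379112240/106202684275333 = -48905478960/106202684275333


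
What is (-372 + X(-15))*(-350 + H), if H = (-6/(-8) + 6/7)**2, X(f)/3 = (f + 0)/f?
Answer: 100506375/784 ≈ 1.2820e+5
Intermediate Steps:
X(f) = 3 (X(f) = 3*((f + 0)/f) = 3*(f/f) = 3*1 = 3)
H = 2025/784 (H = (-6*(-1/8) + 6*(1/7))**2 = (3/4 + 6/7)**2 = (45/28)**2 = 2025/784 ≈ 2.5829)
(-372 + X(-15))*(-350 + H) = (-372 + 3)*(-350 + 2025/784) = -369*(-272375/784) = 100506375/784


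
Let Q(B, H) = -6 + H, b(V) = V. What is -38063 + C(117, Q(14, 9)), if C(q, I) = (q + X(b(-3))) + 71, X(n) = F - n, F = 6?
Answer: -37866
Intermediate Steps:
X(n) = 6 - n
C(q, I) = 80 + q (C(q, I) = (q + (6 - 1*(-3))) + 71 = (q + (6 + 3)) + 71 = (q + 9) + 71 = (9 + q) + 71 = 80 + q)
-38063 + C(117, Q(14, 9)) = -38063 + (80 + 117) = -38063 + 197 = -37866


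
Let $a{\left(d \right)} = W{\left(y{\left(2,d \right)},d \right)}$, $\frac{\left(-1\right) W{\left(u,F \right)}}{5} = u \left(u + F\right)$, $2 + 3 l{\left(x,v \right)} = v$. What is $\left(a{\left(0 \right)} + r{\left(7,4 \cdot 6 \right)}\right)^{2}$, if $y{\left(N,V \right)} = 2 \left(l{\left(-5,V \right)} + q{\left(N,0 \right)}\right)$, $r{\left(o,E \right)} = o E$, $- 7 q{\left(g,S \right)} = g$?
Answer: $\frac{4367623744}{194481} \approx 22458.0$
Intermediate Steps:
$l{\left(x,v \right)} = - \frac{2}{3} + \frac{v}{3}$
$q{\left(g,S \right)} = - \frac{g}{7}$
$r{\left(o,E \right)} = E o$
$y{\left(N,V \right)} = - \frac{4}{3} - \frac{2 N}{7} + \frac{2 V}{3}$ ($y{\left(N,V \right)} = 2 \left(\left(- \frac{2}{3} + \frac{V}{3}\right) - \frac{N}{7}\right) = 2 \left(- \frac{2}{3} - \frac{N}{7} + \frac{V}{3}\right) = - \frac{4}{3} - \frac{2 N}{7} + \frac{2 V}{3}$)
$W{\left(u,F \right)} = - 5 u \left(F + u\right)$ ($W{\left(u,F \right)} = - 5 u \left(u + F\right) = - 5 u \left(F + u\right)$)
$a{\left(d \right)} = - 5 \left(- \frac{40}{21} + \frac{2 d}{3}\right) \left(- \frac{40}{21} + \frac{5 d}{3}\right)$ ($a{\left(d \right)} = - 5 \left(- \frac{4}{3} - \frac{4}{7} + \frac{2 d}{3}\right) \left(d - \left(\frac{40}{21} - \frac{2 d}{3}\right)\right) = - 5 \left(- \frac{40}{21} + \frac{2 d}{3}\right) \left(d + \left(- \frac{40}{21} + \frac{2 d}{3}\right)\right) = - 5 \left(- \frac{40}{21} + \frac{2 d}{3}\right) \left(- \frac{40}{21} + \frac{5 d}{3}\right)$)
$\left(a{\left(0 \right)} + r{\left(7,4 \cdot 6 \right)}\right)^{2} = \left(\left(- \frac{8000}{441} - \frac{50 \cdot 0^{2}}{9} + \frac{200}{9} \cdot 0\right) + 4 \cdot 6 \cdot 7\right)^{2} = \left(\left(- \frac{8000}{441} - 0 + 0\right) + 24 \cdot 7\right)^{2} = \left(\left(- \frac{8000}{441} + 0 + 0\right) + 168\right)^{2} = \left(- \frac{8000}{441} + 168\right)^{2} = \left(\frac{66088}{441}\right)^{2} = \frac{4367623744}{194481}$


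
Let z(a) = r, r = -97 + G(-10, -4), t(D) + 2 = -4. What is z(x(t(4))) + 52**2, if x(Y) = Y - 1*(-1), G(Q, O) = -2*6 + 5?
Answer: 2600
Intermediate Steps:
G(Q, O) = -7 (G(Q, O) = -12 + 5 = -7)
t(D) = -6 (t(D) = -2 - 4 = -6)
x(Y) = 1 + Y (x(Y) = Y + 1 = 1 + Y)
r = -104 (r = -97 - 7 = -104)
z(a) = -104
z(x(t(4))) + 52**2 = -104 + 52**2 = -104 + 2704 = 2600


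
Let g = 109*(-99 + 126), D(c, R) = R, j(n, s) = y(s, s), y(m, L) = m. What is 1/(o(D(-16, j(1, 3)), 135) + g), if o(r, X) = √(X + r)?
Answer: 981/2887037 - √138/8661111 ≈ 0.00033844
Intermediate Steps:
j(n, s) = s
g = 2943 (g = 109*27 = 2943)
1/(o(D(-16, j(1, 3)), 135) + g) = 1/(√(135 + 3) + 2943) = 1/(√138 + 2943) = 1/(2943 + √138)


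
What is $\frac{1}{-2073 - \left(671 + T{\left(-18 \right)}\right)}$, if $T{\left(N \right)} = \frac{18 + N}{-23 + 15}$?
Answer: $- \frac{1}{2744} \approx -0.00036443$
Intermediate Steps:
$T{\left(N \right)} = - \frac{9}{4} - \frac{N}{8}$ ($T{\left(N \right)} = \frac{18 + N}{-8} = \left(18 + N\right) \left(- \frac{1}{8}\right) = - \frac{9}{4} - \frac{N}{8}$)
$\frac{1}{-2073 - \left(671 + T{\left(-18 \right)}\right)} = \frac{1}{-2073 - \left(671 - 0\right)} = \frac{1}{-2073 - \left(671 + \left(- \frac{9}{4} + \frac{9}{4}\right)\right)} = \frac{1}{-2073 - \left(671 + 0\right)} = \frac{1}{-2073 - 671} = \frac{1}{-2744} = - \frac{1}{2744}$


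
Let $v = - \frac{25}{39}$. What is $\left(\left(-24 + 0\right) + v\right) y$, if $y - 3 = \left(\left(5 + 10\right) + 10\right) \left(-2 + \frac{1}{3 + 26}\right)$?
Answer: $\frac{428606}{377} \approx 1136.9$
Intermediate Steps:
$v = - \frac{25}{39}$ ($v = \left(-25\right) \frac{1}{39} = - \frac{25}{39} \approx -0.64103$)
$y = - \frac{1338}{29}$ ($y = 3 + \left(\left(5 + 10\right) + 10\right) \left(-2 + \frac{1}{3 + 26}\right) = 3 + \left(15 + 10\right) \left(-2 + \frac{1}{29}\right) = 3 + 25 \left(-2 + \frac{1}{29}\right) = 3 + 25 \left(- \frac{57}{29}\right) = 3 - \frac{1425}{29} = - \frac{1338}{29} \approx -46.138$)
$\left(\left(-24 + 0\right) + v\right) y = \left(\left(-24 + 0\right) - \frac{25}{39}\right) \left(- \frac{1338}{29}\right) = \left(-24 - \frac{25}{39}\right) \left(- \frac{1338}{29}\right) = \left(- \frac{961}{39}\right) \left(- \frac{1338}{29}\right) = \frac{428606}{377}$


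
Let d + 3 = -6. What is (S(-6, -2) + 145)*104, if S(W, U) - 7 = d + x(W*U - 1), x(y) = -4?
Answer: 14456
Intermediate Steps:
d = -9 (d = -3 - 6 = -9)
S(W, U) = -6 (S(W, U) = 7 + (-9 - 4) = 7 - 13 = -6)
(S(-6, -2) + 145)*104 = (-6 + 145)*104 = 139*104 = 14456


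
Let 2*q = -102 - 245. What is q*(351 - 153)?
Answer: -34353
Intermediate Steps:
q = -347/2 (q = (-102 - 245)/2 = (1/2)*(-347) = -347/2 ≈ -173.50)
q*(351 - 153) = -347*(351 - 153)/2 = -347/2*198 = -34353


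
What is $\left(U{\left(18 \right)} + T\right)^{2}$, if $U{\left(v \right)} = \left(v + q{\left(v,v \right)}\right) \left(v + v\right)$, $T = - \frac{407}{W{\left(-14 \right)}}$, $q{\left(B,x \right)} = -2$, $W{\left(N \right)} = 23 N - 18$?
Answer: $\frac{38512885009}{115600} \approx 3.3316 \cdot 10^{5}$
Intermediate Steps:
$W{\left(N \right)} = -18 + 23 N$
$T = \frac{407}{340}$ ($T = - \frac{407}{-18 + 23 \left(-14\right)} = - \frac{407}{-18 - 322} = - \frac{407}{-340} = \left(-407\right) \left(- \frac{1}{340}\right) = \frac{407}{340} \approx 1.1971$)
$U{\left(v \right)} = 2 v \left(-2 + v\right)$ ($U{\left(v \right)} = \left(v - 2\right) \left(v + v\right) = \left(-2 + v\right) 2 v = 2 v \left(-2 + v\right)$)
$\left(U{\left(18 \right)} + T\right)^{2} = \left(2 \cdot 18 \left(-2 + 18\right) + \frac{407}{340}\right)^{2} = \left(2 \cdot 18 \cdot 16 + \frac{407}{340}\right)^{2} = \left(576 + \frac{407}{340}\right)^{2} = \left(\frac{196247}{340}\right)^{2} = \frac{38512885009}{115600}$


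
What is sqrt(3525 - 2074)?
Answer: sqrt(1451) ≈ 38.092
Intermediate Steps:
sqrt(3525 - 2074) = sqrt(1451)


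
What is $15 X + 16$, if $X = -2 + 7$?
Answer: $91$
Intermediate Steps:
$X = 5$
$15 X + 16 = 15 \cdot 5 + 16 = 75 + 16 = 91$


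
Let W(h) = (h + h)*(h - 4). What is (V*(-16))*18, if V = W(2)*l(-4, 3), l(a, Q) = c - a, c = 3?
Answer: 16128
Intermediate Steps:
W(h) = 2*h*(-4 + h) (W(h) = (2*h)*(-4 + h) = 2*h*(-4 + h))
l(a, Q) = 3 - a
V = -56 (V = (2*2*(-4 + 2))*(3 - 1*(-4)) = (2*2*(-2))*(3 + 4) = -8*7 = -56)
(V*(-16))*18 = -56*(-16)*18 = 896*18 = 16128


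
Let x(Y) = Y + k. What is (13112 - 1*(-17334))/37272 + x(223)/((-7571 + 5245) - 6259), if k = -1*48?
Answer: 25485631/31998012 ≈ 0.79648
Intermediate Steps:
k = -48
x(Y) = -48 + Y (x(Y) = Y - 48 = -48 + Y)
(13112 - 1*(-17334))/37272 + x(223)/((-7571 + 5245) - 6259) = (13112 - 1*(-17334))/37272 + (-48 + 223)/((-7571 + 5245) - 6259) = (13112 + 17334)*(1/37272) + 175/(-2326 - 6259) = 30446*(1/37272) + 175/(-8585) = 15223/18636 + 175*(-1/8585) = 15223/18636 - 35/1717 = 25485631/31998012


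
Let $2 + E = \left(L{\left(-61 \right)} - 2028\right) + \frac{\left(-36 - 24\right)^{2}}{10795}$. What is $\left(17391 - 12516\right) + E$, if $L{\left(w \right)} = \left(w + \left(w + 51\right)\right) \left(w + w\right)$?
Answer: $\frac{24844333}{2159} \approx 11507.0$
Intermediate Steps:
$L{\left(w \right)} = 2 w \left(51 + 2 w\right)$ ($L{\left(w \right)} = \left(w + \left(51 + w\right)\right) 2 w = \left(51 + 2 w\right) 2 w = 2 w \left(51 + 2 w\right)$)
$E = \frac{14319208}{2159}$ ($E = -2 - \left(2028 + 122 \left(51 + 2 \left(-61\right)\right) - \frac{\left(-36 - 24\right)^{2}}{10795}\right) = -2 - \left(2028 + 122 \left(51 - 122\right) - \left(-60\right)^{2} \cdot \frac{1}{10795}\right) = -2 + \left(\left(2 \left(-61\right) \left(-71\right) - 2028\right) + 3600 \cdot \frac{1}{10795}\right) = -2 + \left(\left(8662 - 2028\right) + \frac{720}{2159}\right) = -2 + \left(6634 + \frac{720}{2159}\right) = -2 + \frac{14323526}{2159} = \frac{14319208}{2159} \approx 6632.3$)
$\left(17391 - 12516\right) + E = \left(17391 - 12516\right) + \frac{14319208}{2159} = 4875 + \frac{14319208}{2159} = \frac{24844333}{2159}$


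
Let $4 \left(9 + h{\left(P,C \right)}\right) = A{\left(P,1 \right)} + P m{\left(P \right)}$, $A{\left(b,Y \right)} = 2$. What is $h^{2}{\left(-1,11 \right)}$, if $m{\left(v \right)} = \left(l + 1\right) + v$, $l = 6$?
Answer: $100$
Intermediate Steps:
$m{\left(v \right)} = 7 + v$ ($m{\left(v \right)} = \left(6 + 1\right) + v = 7 + v$)
$h{\left(P,C \right)} = - \frac{17}{2} + \frac{P \left(7 + P\right)}{4}$ ($h{\left(P,C \right)} = -9 + \frac{2 + P \left(7 + P\right)}{4} = -9 + \left(\frac{1}{2} + \frac{P \left(7 + P\right)}{4}\right) = - \frac{17}{2} + \frac{P \left(7 + P\right)}{4}$)
$h^{2}{\left(-1,11 \right)} = \left(- \frac{17}{2} + \frac{1}{4} \left(-1\right) \left(7 - 1\right)\right)^{2} = \left(- \frac{17}{2} + \frac{1}{4} \left(-1\right) 6\right)^{2} = \left(- \frac{17}{2} - \frac{3}{2}\right)^{2} = \left(-10\right)^{2} = 100$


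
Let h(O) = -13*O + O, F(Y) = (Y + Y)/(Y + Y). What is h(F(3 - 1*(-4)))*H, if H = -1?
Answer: 12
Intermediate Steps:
F(Y) = 1 (F(Y) = (2*Y)/((2*Y)) = (2*Y)*(1/(2*Y)) = 1)
h(O) = -12*O
h(F(3 - 1*(-4)))*H = -12*1*(-1) = -12*(-1) = 12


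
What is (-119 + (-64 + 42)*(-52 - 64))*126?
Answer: 306558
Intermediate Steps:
(-119 + (-64 + 42)*(-52 - 64))*126 = (-119 - 22*(-116))*126 = (-119 + 2552)*126 = 2433*126 = 306558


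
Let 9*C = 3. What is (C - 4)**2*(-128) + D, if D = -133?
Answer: -16685/9 ≈ -1853.9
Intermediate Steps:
C = 1/3 (C = (1/9)*3 = 1/3 ≈ 0.33333)
(C - 4)**2*(-128) + D = (1/3 - 4)**2*(-128) - 133 = (-11/3)**2*(-128) - 133 = (121/9)*(-128) - 133 = -15488/9 - 133 = -16685/9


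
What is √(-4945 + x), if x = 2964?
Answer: I*√1981 ≈ 44.508*I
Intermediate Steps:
√(-4945 + x) = √(-4945 + 2964) = √(-1981) = I*√1981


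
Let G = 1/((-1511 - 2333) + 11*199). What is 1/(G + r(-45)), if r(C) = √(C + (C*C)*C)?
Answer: -1655/249716909251 - 8217075*I*√10130/249716909251 ≈ -6.6275e-9 - 0.0033119*I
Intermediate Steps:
r(C) = √(C + C³) (r(C) = √(C + C²*C) = √(C + C³))
G = -1/1655 (G = 1/(-3844 + 2189) = 1/(-1655) = -1/1655 ≈ -0.00060423)
1/(G + r(-45)) = 1/(-1/1655 + √(-45 + (-45)³)) = 1/(-1/1655 + √(-45 - 91125)) = 1/(-1/1655 + √(-91170)) = 1/(-1/1655 + 3*I*√10130)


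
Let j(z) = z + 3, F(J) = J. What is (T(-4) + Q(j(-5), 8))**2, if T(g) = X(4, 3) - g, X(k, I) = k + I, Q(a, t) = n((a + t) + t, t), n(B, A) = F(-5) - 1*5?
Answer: 1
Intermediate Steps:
j(z) = 3 + z
n(B, A) = -10 (n(B, A) = -5 - 1*5 = -5 - 5 = -10)
Q(a, t) = -10
X(k, I) = I + k
T(g) = 7 - g (T(g) = (3 + 4) - g = 7 - g)
(T(-4) + Q(j(-5), 8))**2 = ((7 - 1*(-4)) - 10)**2 = ((7 + 4) - 10)**2 = (11 - 10)**2 = 1**2 = 1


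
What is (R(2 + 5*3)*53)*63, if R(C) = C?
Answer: 56763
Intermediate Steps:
(R(2 + 5*3)*53)*63 = ((2 + 5*3)*53)*63 = ((2 + 15)*53)*63 = (17*53)*63 = 901*63 = 56763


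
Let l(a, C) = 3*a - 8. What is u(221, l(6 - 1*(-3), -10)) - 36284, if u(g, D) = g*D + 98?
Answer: -31987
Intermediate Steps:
l(a, C) = -8 + 3*a
u(g, D) = 98 + D*g (u(g, D) = D*g + 98 = 98 + D*g)
u(221, l(6 - 1*(-3), -10)) - 36284 = (98 + (-8 + 3*(6 - 1*(-3)))*221) - 36284 = (98 + (-8 + 3*(6 + 3))*221) - 36284 = (98 + (-8 + 3*9)*221) - 36284 = (98 + (-8 + 27)*221) - 36284 = (98 + 19*221) - 36284 = (98 + 4199) - 36284 = 4297 - 36284 = -31987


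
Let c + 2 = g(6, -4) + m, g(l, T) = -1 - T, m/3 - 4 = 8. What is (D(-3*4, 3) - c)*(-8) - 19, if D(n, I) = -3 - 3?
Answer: 325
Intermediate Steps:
m = 36 (m = 12 + 3*8 = 12 + 24 = 36)
c = 37 (c = -2 + ((-1 - 1*(-4)) + 36) = -2 + ((-1 + 4) + 36) = -2 + (3 + 36) = -2 + 39 = 37)
D(n, I) = -6
(D(-3*4, 3) - c)*(-8) - 19 = (-6 - 1*37)*(-8) - 19 = (-6 - 37)*(-8) - 19 = -43*(-8) - 19 = 344 - 19 = 325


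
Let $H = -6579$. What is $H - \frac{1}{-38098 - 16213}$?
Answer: $- \frac{357312068}{54311} \approx -6579.0$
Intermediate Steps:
$H - \frac{1}{-38098 - 16213} = -6579 - \frac{1}{-38098 - 16213} = -6579 - \frac{1}{-54311} = -6579 - - \frac{1}{54311} = -6579 + \frac{1}{54311} = - \frac{357312068}{54311}$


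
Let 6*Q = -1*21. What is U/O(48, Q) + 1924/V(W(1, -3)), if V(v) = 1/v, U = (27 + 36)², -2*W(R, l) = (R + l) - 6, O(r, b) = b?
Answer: 6562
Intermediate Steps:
Q = -7/2 (Q = (-1*21)/6 = (⅙)*(-21) = -7/2 ≈ -3.5000)
W(R, l) = 3 - R/2 - l/2 (W(R, l) = -((R + l) - 6)/2 = -(-6 + R + l)/2 = 3 - R/2 - l/2)
U = 3969 (U = 63² = 3969)
U/O(48, Q) + 1924/V(W(1, -3)) = 3969/(-7/2) + 1924/(1/(3 - ½*1 - ½*(-3))) = 3969*(-2/7) + 1924/(1/(3 - ½ + 3/2)) = -1134 + 1924/(1/4) = -1134 + 1924/(¼) = -1134 + 1924*4 = -1134 + 7696 = 6562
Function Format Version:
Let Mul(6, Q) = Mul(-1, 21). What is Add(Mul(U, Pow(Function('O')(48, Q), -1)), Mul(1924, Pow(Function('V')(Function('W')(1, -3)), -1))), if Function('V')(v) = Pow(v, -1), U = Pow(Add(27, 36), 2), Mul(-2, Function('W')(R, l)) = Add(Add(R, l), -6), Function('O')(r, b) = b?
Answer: 6562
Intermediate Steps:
Q = Rational(-7, 2) (Q = Mul(Rational(1, 6), Mul(-1, 21)) = Mul(Rational(1, 6), -21) = Rational(-7, 2) ≈ -3.5000)
Function('W')(R, l) = Add(3, Mul(Rational(-1, 2), R), Mul(Rational(-1, 2), l)) (Function('W')(R, l) = Mul(Rational(-1, 2), Add(Add(R, l), -6)) = Mul(Rational(-1, 2), Add(-6, R, l)) = Add(3, Mul(Rational(-1, 2), R), Mul(Rational(-1, 2), l)))
U = 3969 (U = Pow(63, 2) = 3969)
Add(Mul(U, Pow(Function('O')(48, Q), -1)), Mul(1924, Pow(Function('V')(Function('W')(1, -3)), -1))) = Add(Mul(3969, Pow(Rational(-7, 2), -1)), Mul(1924, Pow(Pow(Add(3, Mul(Rational(-1, 2), 1), Mul(Rational(-1, 2), -3)), -1), -1))) = Add(Mul(3969, Rational(-2, 7)), Mul(1924, Pow(Pow(Add(3, Rational(-1, 2), Rational(3, 2)), -1), -1))) = Add(-1134, Mul(1924, Pow(Pow(4, -1), -1))) = Add(-1134, Mul(1924, Pow(Rational(1, 4), -1))) = Add(-1134, Mul(1924, 4)) = Add(-1134, 7696) = 6562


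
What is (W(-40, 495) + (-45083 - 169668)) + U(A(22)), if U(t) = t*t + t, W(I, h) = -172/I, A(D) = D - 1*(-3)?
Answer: -2140967/10 ≈ -2.1410e+5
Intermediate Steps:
A(D) = 3 + D (A(D) = D + 3 = 3 + D)
U(t) = t + t² (U(t) = t² + t = t + t²)
(W(-40, 495) + (-45083 - 169668)) + U(A(22)) = (-172/(-40) + (-45083 - 169668)) + (3 + 22)*(1 + (3 + 22)) = (-172*(-1/40) - 214751) + 25*(1 + 25) = (43/10 - 214751) + 25*26 = -2147467/10 + 650 = -2140967/10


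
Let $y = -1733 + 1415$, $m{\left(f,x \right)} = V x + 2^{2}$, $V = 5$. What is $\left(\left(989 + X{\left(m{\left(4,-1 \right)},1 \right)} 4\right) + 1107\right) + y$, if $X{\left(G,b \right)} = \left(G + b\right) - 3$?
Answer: $1766$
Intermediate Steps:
$m{\left(f,x \right)} = 4 + 5 x$ ($m{\left(f,x \right)} = 5 x + 2^{2} = 5 x + 4 = 4 + 5 x$)
$X{\left(G,b \right)} = -3 + G + b$
$y = -318$
$\left(\left(989 + X{\left(m{\left(4,-1 \right)},1 \right)} 4\right) + 1107\right) + y = \left(\left(989 + \left(-3 + \left(4 + 5 \left(-1\right)\right) + 1\right) 4\right) + 1107\right) - 318 = \left(\left(989 + \left(-3 + \left(4 - 5\right) + 1\right) 4\right) + 1107\right) - 318 = \left(\left(989 + \left(-3 - 1 + 1\right) 4\right) + 1107\right) - 318 = \left(\left(989 - 12\right) + 1107\right) - 318 = \left(977 + 1107\right) - 318 = 2084 - 318 = 1766$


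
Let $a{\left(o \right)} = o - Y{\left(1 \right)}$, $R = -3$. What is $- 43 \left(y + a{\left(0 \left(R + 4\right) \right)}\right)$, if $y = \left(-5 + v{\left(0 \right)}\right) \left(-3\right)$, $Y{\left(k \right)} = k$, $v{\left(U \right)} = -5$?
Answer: $-1247$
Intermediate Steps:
$a{\left(o \right)} = -1 + o$ ($a{\left(o \right)} = o - 1 = -1 + o$)
$y = 30$ ($y = \left(-5 - 5\right) \left(-3\right) = \left(-10\right) \left(-3\right) = 30$)
$- 43 \left(y + a{\left(0 \left(R + 4\right) \right)}\right) = - 43 \left(30 - \left(1 + 0 \left(-3 + 4\right)\right)\right) = - 43 \left(30 + \left(-1 + 0 \cdot 1\right)\right) = - 43 \left(30 + \left(-1 + 0\right)\right) = - 43 \left(30 - 1\right) = \left(-43\right) 29 = -1247$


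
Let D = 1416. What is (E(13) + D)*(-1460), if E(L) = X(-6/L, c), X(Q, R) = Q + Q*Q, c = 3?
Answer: -349322520/169 ≈ -2.0670e+6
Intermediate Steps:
X(Q, R) = Q + Q²
E(L) = -6*(1 - 6/L)/L (E(L) = (-6/L)*(1 - 6/L) = -6*(1 - 6/L)/L)
(E(13) + D)*(-1460) = (6*(6 - 1*13)/13² + 1416)*(-1460) = (6*(1/169)*(6 - 13) + 1416)*(-1460) = (6*(1/169)*(-7) + 1416)*(-1460) = (-42/169 + 1416)*(-1460) = (239262/169)*(-1460) = -349322520/169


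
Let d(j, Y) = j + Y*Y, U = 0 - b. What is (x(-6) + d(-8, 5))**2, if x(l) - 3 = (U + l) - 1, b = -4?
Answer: 289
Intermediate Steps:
U = 4 (U = 0 - 1*(-4) = 0 + 4 = 4)
d(j, Y) = j + Y**2
x(l) = 6 + l (x(l) = 3 + ((4 + l) - 1) = 3 + (3 + l) = 6 + l)
(x(-6) + d(-8, 5))**2 = ((6 - 6) + (-8 + 5**2))**2 = (0 + (-8 + 25))**2 = (0 + 17)**2 = 17**2 = 289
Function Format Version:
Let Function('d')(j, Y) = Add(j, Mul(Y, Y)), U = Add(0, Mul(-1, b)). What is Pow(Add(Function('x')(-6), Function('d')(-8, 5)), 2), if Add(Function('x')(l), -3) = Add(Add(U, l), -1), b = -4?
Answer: 289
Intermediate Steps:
U = 4 (U = Add(0, Mul(-1, -4)) = Add(0, 4) = 4)
Function('d')(j, Y) = Add(j, Pow(Y, 2))
Function('x')(l) = Add(6, l) (Function('x')(l) = Add(3, Add(Add(4, l), -1)) = Add(3, Add(3, l)) = Add(6, l))
Pow(Add(Function('x')(-6), Function('d')(-8, 5)), 2) = Pow(Add(Add(6, -6), Add(-8, Pow(5, 2))), 2) = Pow(Add(0, Add(-8, 25)), 2) = Pow(Add(0, 17), 2) = Pow(17, 2) = 289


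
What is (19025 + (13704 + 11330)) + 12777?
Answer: 56836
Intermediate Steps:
(19025 + (13704 + 11330)) + 12777 = (19025 + 25034) + 12777 = 44059 + 12777 = 56836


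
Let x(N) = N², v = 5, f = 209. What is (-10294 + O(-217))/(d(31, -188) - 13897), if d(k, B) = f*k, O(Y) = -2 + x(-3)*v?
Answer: 10251/7418 ≈ 1.3819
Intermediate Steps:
O(Y) = 43 (O(Y) = -2 + (-3)²*5 = -2 + 9*5 = -2 + 45 = 43)
d(k, B) = 209*k
(-10294 + O(-217))/(d(31, -188) - 13897) = (-10294 + 43)/(209*31 - 13897) = -10251/(6479 - 13897) = -10251/(-7418) = -10251*(-1/7418) = 10251/7418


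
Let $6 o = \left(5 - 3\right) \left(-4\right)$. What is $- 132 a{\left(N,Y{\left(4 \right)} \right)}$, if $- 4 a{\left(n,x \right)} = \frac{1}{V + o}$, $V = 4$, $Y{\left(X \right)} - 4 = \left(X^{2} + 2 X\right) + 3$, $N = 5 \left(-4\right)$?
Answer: $\frac{99}{8} \approx 12.375$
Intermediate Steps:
$o = - \frac{4}{3}$ ($o = \frac{\left(5 - 3\right) \left(-4\right)}{6} = \frac{2 \left(-4\right)}{6} = \frac{1}{6} \left(-8\right) = - \frac{4}{3} \approx -1.3333$)
$N = -20$
$Y{\left(X \right)} = 7 + X^{2} + 2 X$ ($Y{\left(X \right)} = 4 + \left(\left(X^{2} + 2 X\right) + 3\right) = 4 + \left(3 + X^{2} + 2 X\right) = 7 + X^{2} + 2 X$)
$a{\left(n,x \right)} = - \frac{3}{32}$ ($a{\left(n,x \right)} = - \frac{1}{4 \left(4 - \frac{4}{3}\right)} = - \frac{1}{4 \cdot \frac{8}{3}} = \left(- \frac{1}{4}\right) \frac{3}{8} = - \frac{3}{32}$)
$- 132 a{\left(N,Y{\left(4 \right)} \right)} = \left(-132\right) \left(- \frac{3}{32}\right) = \frac{99}{8}$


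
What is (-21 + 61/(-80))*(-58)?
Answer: 50489/40 ≈ 1262.2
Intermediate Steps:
(-21 + 61/(-80))*(-58) = (-21 + 61*(-1/80))*(-58) = (-21 - 61/80)*(-58) = -1741/80*(-58) = 50489/40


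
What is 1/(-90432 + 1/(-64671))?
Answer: -64671/5848327873 ≈ -1.1058e-5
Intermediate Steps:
1/(-90432 + 1/(-64671)) = 1/(-90432 - 1/64671) = 1/(-5848327873/64671) = -64671/5848327873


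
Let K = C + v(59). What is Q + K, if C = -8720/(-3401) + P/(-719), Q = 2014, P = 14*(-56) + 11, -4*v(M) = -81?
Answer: 19933155315/9781276 ≈ 2037.9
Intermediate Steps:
v(M) = 81/4 (v(M) = -¼*(-81) = 81/4)
P = -773 (P = -784 + 11 = -773)
C = 8898653/2445319 (C = -8720/(-3401) - 773/(-719) = -8720*(-1/3401) - 773*(-1/719) = 8720/3401 + 773/719 = 8898653/2445319 ≈ 3.6391)
K = 233665451/9781276 (K = 8898653/2445319 + 81/4 = 233665451/9781276 ≈ 23.889)
Q + K = 2014 + 233665451/9781276 = 19933155315/9781276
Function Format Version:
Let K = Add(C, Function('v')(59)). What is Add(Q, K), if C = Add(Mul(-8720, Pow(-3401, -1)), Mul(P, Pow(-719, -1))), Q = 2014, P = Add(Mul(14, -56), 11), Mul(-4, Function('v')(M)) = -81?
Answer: Rational(19933155315, 9781276) ≈ 2037.9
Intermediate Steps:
Function('v')(M) = Rational(81, 4) (Function('v')(M) = Mul(Rational(-1, 4), -81) = Rational(81, 4))
P = -773 (P = Add(-784, 11) = -773)
C = Rational(8898653, 2445319) (C = Add(Mul(-8720, Pow(-3401, -1)), Mul(-773, Pow(-719, -1))) = Add(Mul(-8720, Rational(-1, 3401)), Mul(-773, Rational(-1, 719))) = Add(Rational(8720, 3401), Rational(773, 719)) = Rational(8898653, 2445319) ≈ 3.6391)
K = Rational(233665451, 9781276) (K = Add(Rational(8898653, 2445319), Rational(81, 4)) = Rational(233665451, 9781276) ≈ 23.889)
Add(Q, K) = Add(2014, Rational(233665451, 9781276)) = Rational(19933155315, 9781276)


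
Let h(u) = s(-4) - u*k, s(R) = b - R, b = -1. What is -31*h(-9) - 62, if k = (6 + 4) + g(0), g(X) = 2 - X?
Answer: -3503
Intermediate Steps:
s(R) = -1 - R
k = 12 (k = (6 + 4) + (2 - 1*0) = 10 + (2 + 0) = 10 + 2 = 12)
h(u) = 3 - 12*u (h(u) = (-1 - 1*(-4)) - u*12 = (-1 + 4) - 12*u = 3 - 12*u)
-31*h(-9) - 62 = -31*(3 - 12*(-9)) - 62 = -31*(3 + 108) - 62 = -31*111 - 62 = -3441 - 62 = -3503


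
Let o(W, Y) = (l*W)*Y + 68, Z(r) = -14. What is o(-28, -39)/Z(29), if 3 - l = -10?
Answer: -7132/7 ≈ -1018.9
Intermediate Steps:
l = 13 (l = 3 - 1*(-10) = 3 + 10 = 13)
o(W, Y) = 68 + 13*W*Y (o(W, Y) = (13*W)*Y + 68 = 13*W*Y + 68 = 68 + 13*W*Y)
o(-28, -39)/Z(29) = (68 + 13*(-28)*(-39))/(-14) = (68 + 14196)*(-1/14) = 14264*(-1/14) = -7132/7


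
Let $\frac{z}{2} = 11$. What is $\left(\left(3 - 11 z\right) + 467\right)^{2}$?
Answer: $51984$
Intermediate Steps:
$z = 22$ ($z = 2 \cdot 11 = 22$)
$\left(\left(3 - 11 z\right) + 467\right)^{2} = \left(\left(3 - 242\right) + 467\right)^{2} = \left(-239 + 467\right)^{2} = 228^{2} = 51984$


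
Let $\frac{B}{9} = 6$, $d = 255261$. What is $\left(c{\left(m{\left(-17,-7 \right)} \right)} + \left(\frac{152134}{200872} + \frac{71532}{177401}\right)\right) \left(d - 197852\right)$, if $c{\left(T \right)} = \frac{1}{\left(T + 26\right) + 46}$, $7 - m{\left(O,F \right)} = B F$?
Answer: $\frac{4567636663911409}{68424984908} \approx 66754.0$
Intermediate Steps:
$B = 54$ ($B = 9 \cdot 6 = 54$)
$m{\left(O,F \right)} = 7 - 54 F$
$c{\left(T \right)} = \frac{1}{72 + T}$ ($c{\left(T \right)} = \frac{1}{\left(26 + T\right) + 46} = \frac{1}{72 + T}$)
$\left(c{\left(m{\left(-17,-7 \right)} \right)} + \left(\frac{152134}{200872} + \frac{71532}{177401}\right)\right) \left(d - 197852\right) = \left(\frac{1}{72 + \left(7 - -378\right)} + \left(\frac{152134}{200872} + \frac{71532}{177401}\right)\right) \left(255261 - 197852\right) = \left(\frac{1}{72 + \left(7 + 378\right)} + \left(152134 \cdot \frac{1}{200872} + 71532 \cdot \frac{1}{177401}\right)\right) 57409 = \left(\frac{1}{72 + 385} + \left(\frac{76067}{100436} + \frac{71532}{177401}\right)\right) 57409 = \left(\frac{1}{457} + \frac{2954107117}{2545349548}\right) 57409 = \frac{1352572302017}{1163224743436} \cdot 57409 = \frac{4567636663911409}{68424984908}$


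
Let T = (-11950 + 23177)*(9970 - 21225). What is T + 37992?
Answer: -126321893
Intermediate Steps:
T = -126359885 (T = 11227*(-11255) = -126359885)
T + 37992 = -126359885 + 37992 = -126321893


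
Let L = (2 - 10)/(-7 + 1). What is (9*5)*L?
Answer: 60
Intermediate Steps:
L = 4/3 (L = -8/(-6) = -8*(-⅙) = 4/3 ≈ 1.3333)
(9*5)*L = (9*5)*(4/3) = 45*(4/3) = 60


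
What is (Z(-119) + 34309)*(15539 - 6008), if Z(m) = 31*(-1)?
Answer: 326703618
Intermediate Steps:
Z(m) = -31
(Z(-119) + 34309)*(15539 - 6008) = (-31 + 34309)*(15539 - 6008) = 34278*9531 = 326703618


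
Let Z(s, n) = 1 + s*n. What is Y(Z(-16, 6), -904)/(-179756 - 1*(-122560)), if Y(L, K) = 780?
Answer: -195/14299 ≈ -0.013637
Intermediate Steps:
Z(s, n) = 1 + n*s
Y(Z(-16, 6), -904)/(-179756 - 1*(-122560)) = 780/(-179756 - 1*(-122560)) = 780/(-179756 + 122560) = 780/(-57196) = 780*(-1/57196) = -195/14299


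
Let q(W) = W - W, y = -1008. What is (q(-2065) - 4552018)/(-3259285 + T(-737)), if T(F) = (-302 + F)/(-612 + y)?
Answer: 7374269160/5280040661 ≈ 1.3966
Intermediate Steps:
q(W) = 0
T(F) = 151/810 - F/1620 (T(F) = (-302 + F)/(-612 - 1008) = (-302 + F)/(-1620) = (-302 + F)*(-1/1620) = 151/810 - F/1620)
(q(-2065) - 4552018)/(-3259285 + T(-737)) = (0 - 4552018)/(-3259285 + (151/810 - 1/1620*(-737))) = -4552018/(-3259285 + (151/810 + 737/1620)) = -4552018/(-3259285 + 1039/1620) = -4552018/(-5280040661/1620) = -4552018*(-1620/5280040661) = 7374269160/5280040661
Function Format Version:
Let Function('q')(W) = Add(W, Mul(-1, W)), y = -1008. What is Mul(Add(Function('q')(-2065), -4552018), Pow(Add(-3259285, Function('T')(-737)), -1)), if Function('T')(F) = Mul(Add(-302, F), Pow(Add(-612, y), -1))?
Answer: Rational(7374269160, 5280040661) ≈ 1.3966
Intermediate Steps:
Function('q')(W) = 0
Function('T')(F) = Add(Rational(151, 810), Mul(Rational(-1, 1620), F)) (Function('T')(F) = Mul(Add(-302, F), Pow(Add(-612, -1008), -1)) = Mul(Add(-302, F), Pow(-1620, -1)) = Mul(Add(-302, F), Rational(-1, 1620)) = Add(Rational(151, 810), Mul(Rational(-1, 1620), F)))
Mul(Add(Function('q')(-2065), -4552018), Pow(Add(-3259285, Function('T')(-737)), -1)) = Mul(Add(0, -4552018), Pow(Add(-3259285, Add(Rational(151, 810), Mul(Rational(-1, 1620), -737))), -1)) = Mul(-4552018, Pow(Add(-3259285, Add(Rational(151, 810), Rational(737, 1620))), -1)) = Mul(-4552018, Pow(Add(-3259285, Rational(1039, 1620)), -1)) = Mul(-4552018, Pow(Rational(-5280040661, 1620), -1)) = Mul(-4552018, Rational(-1620, 5280040661)) = Rational(7374269160, 5280040661)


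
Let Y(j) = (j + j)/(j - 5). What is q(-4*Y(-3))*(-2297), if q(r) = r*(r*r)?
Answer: 62019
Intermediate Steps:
Y(j) = 2*j/(-5 + j) (Y(j) = (2*j)/(-5 + j) = 2*j/(-5 + j))
q(r) = r³ (q(r) = r*r² = r³)
q(-4*Y(-3))*(-2297) = (-8*(-3)/(-5 - 3))³*(-2297) = (-8*(-3)/(-8))³*(-2297) = (-8*(-3)*(-1)/8)³*(-2297) = (-4*¾)³*(-2297) = (-3)³*(-2297) = -27*(-2297) = 62019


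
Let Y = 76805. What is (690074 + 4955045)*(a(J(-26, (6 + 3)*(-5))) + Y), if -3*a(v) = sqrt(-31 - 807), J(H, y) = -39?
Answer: 433573364795 - 5645119*I*sqrt(838)/3 ≈ 4.3357e+11 - 5.4472e+7*I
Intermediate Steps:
a(v) = -I*sqrt(838)/3 (a(v) = -sqrt(-31 - 807)/3 = -I*sqrt(838)/3)
(690074 + 4955045)*(a(J(-26, (6 + 3)*(-5))) + Y) = (690074 + 4955045)*(-I*sqrt(838)/3 + 76805) = 5645119*(76805 - I*sqrt(838)/3) = 433573364795 - 5645119*I*sqrt(838)/3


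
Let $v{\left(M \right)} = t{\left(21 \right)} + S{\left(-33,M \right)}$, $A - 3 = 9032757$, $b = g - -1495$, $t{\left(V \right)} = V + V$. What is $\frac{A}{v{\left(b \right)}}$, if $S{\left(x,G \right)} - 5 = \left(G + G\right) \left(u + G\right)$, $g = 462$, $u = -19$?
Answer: $\frac{9032760}{7585379} \approx 1.1908$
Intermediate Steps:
$t{\left(V \right)} = 2 V$
$b = 1957$ ($b = 462 - -1495 = 462 + 1495 = 1957$)
$A = 9032760$ ($A = 3 + 9032757 = 9032760$)
$S{\left(x,G \right)} = 5 + 2 G \left(-19 + G\right)$ ($S{\left(x,G \right)} = 5 + \left(G + G\right) \left(-19 + G\right) = 5 + 2 G \left(-19 + G\right)$)
$v{\left(M \right)} = 47 - 38 M + 2 M^{2}$ ($v{\left(M \right)} = 2 \cdot 21 + \left(5 - 38 M + 2 M^{2}\right) = 42 + \left(5 - 38 M + 2 M^{2}\right) = 47 - 38 M + 2 M^{2}$)
$\frac{A}{v{\left(b \right)}} = \frac{9032760}{47 - 74366 + 2 \cdot 1957^{2}} = \frac{9032760}{47 - 74366 + 2 \cdot 3829849} = \frac{9032760}{47 - 74366 + 7659698} = \frac{9032760}{7585379}$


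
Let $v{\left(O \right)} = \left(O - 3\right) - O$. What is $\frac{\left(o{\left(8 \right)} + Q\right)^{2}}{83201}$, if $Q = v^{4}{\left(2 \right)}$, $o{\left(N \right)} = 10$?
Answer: $\frac{8281}{83201} \approx 0.09953$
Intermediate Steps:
$v{\left(O \right)} = -3$ ($v{\left(O \right)} = \left(-3 + O\right) - O = -3$)
$Q = 81$ ($Q = \left(-3\right)^{4} = 81$)
$\frac{\left(o{\left(8 \right)} + Q\right)^{2}}{83201} = \frac{\left(10 + 81\right)^{2}}{83201} = 91^{2} \cdot \frac{1}{83201} = 8281 \cdot \frac{1}{83201} = \frac{8281}{83201}$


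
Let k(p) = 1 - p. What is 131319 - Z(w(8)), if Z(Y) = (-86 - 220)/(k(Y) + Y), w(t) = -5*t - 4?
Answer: 131625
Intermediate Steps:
w(t) = -4 - 5*t
Z(Y) = -306 (Z(Y) = (-86 - 220)/((1 - Y) + Y) = -306/1 = -306*1 = -306)
131319 - Z(w(8)) = 131319 - 1*(-306) = 131319 + 306 = 131625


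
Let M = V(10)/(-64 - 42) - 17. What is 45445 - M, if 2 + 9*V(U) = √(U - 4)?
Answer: 21685373/477 + √6/954 ≈ 45462.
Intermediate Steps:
V(U) = -2/9 + √(-4 + U)/9 (V(U) = -2/9 + √(U - 4)/9 = -2/9 + √(-4 + U)/9)
M = -8108/477 - √6/954 (M = (-2/9 + √(-4 + 10)/9)/(-64 - 42) - 17 = (-2/9 + √6/9)/(-106) - 17 = -(-2/9 + √6/9)/106 - 17 = (1/477 - √6/954) - 17 = -8108/477 - √6/954 ≈ -17.000)
45445 - M = 45445 - (-8108/477 - √6/954) = 45445 + (8108/477 + √6/954) = 21685373/477 + √6/954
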